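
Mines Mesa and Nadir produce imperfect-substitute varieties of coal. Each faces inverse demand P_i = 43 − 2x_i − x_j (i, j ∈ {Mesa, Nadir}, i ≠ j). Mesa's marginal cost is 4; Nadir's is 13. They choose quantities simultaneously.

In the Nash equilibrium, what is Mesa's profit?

Mine Mesa's profit: π = x_{Mesa}(43 − 2x_{Mesa} − x_{Nadir}) − 4x_{Mesa}.
∂π/∂x_{Mesa} = 39 − 4x_{Mesa} − x_{Nadir} = 0 ⇒ x_{Mesa} = 9.75 − 0.25x_{Nadir}.
Similarly x_{Nadir} = 7.5 − 0.25x_{Mesa}.
Plugging x_{Nadir} into Mesa's best response: x_{Mesa} = 9.75 − 0.25(7.5 − 0.25x_{Mesa}) ⇒ 0.9375x_{Mesa} = 7.875, so x_{Mesa} = 8.4.
Then x_{Nadir} = 7.5 − 0.25·8.4 = 5.4.
P_{Mesa} = 43 − 2·8.4 − 5.4 = 20.8.
Profit = (20.8 − 4)·8.4 = 141.12.

141.12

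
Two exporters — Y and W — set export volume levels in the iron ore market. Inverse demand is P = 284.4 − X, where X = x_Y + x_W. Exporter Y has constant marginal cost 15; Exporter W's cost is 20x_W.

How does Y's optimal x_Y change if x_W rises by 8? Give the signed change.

-4

Exporter Y's profit: π = x_Y(284.4 − (x_Y + x_W)) − 15x_Y.
∂π/∂x_Y = 269.4 − 2x_Y − x_W = 0, so x_Y = 134.7 − 0.5x_W.
The reaction-function slope is −0.5, so an 8-unit rise in x_W moves x_Y by −0.5 × 8 = −4. Y's best response falls — the actions are strategic substitutes.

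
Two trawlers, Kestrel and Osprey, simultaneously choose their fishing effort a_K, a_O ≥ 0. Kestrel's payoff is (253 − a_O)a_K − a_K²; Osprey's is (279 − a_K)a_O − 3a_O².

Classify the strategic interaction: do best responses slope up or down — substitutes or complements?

strategic substitutes

Expanding Kestrel's payoff: 253a_K − a_Oa_K − a_K².
∂π/∂a_K = 253 − a_O − 2a_K = 0, so a_K = 126.5 − 0.5a_O.
The best-response slope da_K/da_O = −0.5 < 0: the reaction function is downward-sloping, so the choices are strategic substitutes.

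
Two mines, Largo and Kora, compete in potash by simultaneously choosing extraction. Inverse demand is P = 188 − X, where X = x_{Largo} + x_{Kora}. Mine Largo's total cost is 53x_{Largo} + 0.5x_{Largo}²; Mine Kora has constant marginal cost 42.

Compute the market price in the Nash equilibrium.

Mine Largo's profit: π = x_{Largo}(188 − (x_{Largo} + x_{Kora})) − 53x_{Largo} − 0.5x_{Largo}².
∂π/∂x_{Largo} = 135 − 3x_{Largo} − x_{Kora} = 0, so x_{Largo} = 45 − (1/3)x_{Kora}.
For Kora: ∂π/∂x_{Kora} = 146 − 2x_{Kora} − x_{Largo} = 0 ⇒ x_{Kora} = 73 − 0.5x_{Largo}.
Plugging x_{Kora} into Largo's best response: x_{Largo} = 45 − (1/3)(73 − 0.5x_{Largo}) ⇒ (5/6)x_{Largo} = 62/3, so x_{Largo} = 24.8.
Then x_{Kora} = 73 − 0.5·24.8 = 60.6.
Equilibrium price: P = 188 − 85.4 = 102.6.

102.6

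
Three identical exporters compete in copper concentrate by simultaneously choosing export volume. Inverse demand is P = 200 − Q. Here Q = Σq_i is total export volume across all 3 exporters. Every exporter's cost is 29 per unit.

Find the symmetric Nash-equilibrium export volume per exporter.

42.75

A representative exporter's profit is π_i = q_i(200 − Q) − 29q_i, with Q = q_i + Σ_{j≠i} q_j.
First-order condition: 171 − 2q_i − Σ_{j≠i} q_j = 0.
With identical exporters, set every q_j = q: then 171 − 2q − 2q = 0, i.e. q = 171/4 = 42.75.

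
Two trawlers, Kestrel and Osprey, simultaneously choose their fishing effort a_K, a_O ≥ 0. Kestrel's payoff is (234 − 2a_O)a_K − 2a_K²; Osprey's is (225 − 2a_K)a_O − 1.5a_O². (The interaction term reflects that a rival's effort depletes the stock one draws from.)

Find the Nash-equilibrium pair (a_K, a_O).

Expanding Kestrel's payoff: 234a_K − 2a_Oa_K − 2a_K².
∂π/∂a_K = 234 − 2a_O − 4a_K = 0, so a_K = 58.5 − 0.5a_O.
Likewise for Osprey: a_O = 75 − (2/3)a_K.
Substituting the second reaction function into the first: a_K = 58.5 − 0.5(75 − (2/3)a_K), which gives (2/3)a_K = 21 ⇒ a_K = 31.5.
Then a_O = 75 − (2/3)·31.5 = 54.

31.5, 54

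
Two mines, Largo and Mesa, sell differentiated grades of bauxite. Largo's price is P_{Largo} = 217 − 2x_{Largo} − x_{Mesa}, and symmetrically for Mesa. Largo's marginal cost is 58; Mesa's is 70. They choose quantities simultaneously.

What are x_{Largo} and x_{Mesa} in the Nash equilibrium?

Mine Largo's profit: π = x_{Largo}(217 − 2x_{Largo} − x_{Mesa}) − 58x_{Largo}.
∂π/∂x_{Largo} = 159 − 4x_{Largo} − x_{Mesa} = 0 ⇒ x_{Largo} = 39.75 − 0.25x_{Mesa}.
Similarly x_{Mesa} = 36.75 − 0.25x_{Largo}.
Substituting the second reaction function into the first: x_{Largo} = 39.75 − 0.25(36.75 − 0.25x_{Largo}), which gives 0.9375x_{Largo} = 30.5625 ⇒ x_{Largo} = 32.6.
Then x_{Mesa} = 36.75 − 0.25·32.6 = 28.6.

32.6, 28.6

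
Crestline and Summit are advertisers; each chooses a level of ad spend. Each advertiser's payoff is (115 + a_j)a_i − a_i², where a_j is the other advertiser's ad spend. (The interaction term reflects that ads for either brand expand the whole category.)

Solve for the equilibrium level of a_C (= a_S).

115

Crestline's payoff is (115 + a_S)a_C − a_C².
∂π/∂a_C = 115 + a_S − 2a_C = 0, so a_C = 57.5 + 0.5a_S.
By symmetry a_S = a_C; substituting into the reaction function, 0.5a_C = 57.5 and a_C = 115.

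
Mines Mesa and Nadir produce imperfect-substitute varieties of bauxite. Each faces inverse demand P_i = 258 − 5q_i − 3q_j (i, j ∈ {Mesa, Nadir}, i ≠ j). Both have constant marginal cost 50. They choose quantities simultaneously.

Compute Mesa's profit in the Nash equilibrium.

Mine Mesa's profit: π = q_{Mesa}(258 − 5q_{Mesa} − 3q_{Nadir}) − 50q_{Mesa}.
∂π/∂q_{Mesa} = 208 − 10q_{Mesa} − 3q_{Nadir} = 0 ⇒ q_{Mesa} = 20.8 − 0.3q_{Nadir}.
By symmetry q_{Nadir} = q_{Mesa}; substituting into the reaction function, 1.3q_{Mesa} = 20.8 and q_{Mesa} = 16.
P_{Mesa} = 258 − 5·16 − 3·16 = 130.
Profit = (130 − 50)·16 = 1280.

1280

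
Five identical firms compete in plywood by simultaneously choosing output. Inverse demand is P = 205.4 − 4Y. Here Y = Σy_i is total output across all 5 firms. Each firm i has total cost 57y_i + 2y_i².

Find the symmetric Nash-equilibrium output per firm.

A representative firm's profit is π_i = y_i(205.4 − 4Y) − 57y_i − 2y_i², with Y = y_i + Σ_{j≠i} y_j.
First-order condition: 148.4 − 12y_i − 4Σ_{j≠i} y_j = 0.
Imposing symmetry (y_j = y for all j) turns Σ_{j≠i} y_j into 4y, so 148.4 = 28y and y = 5.3.

5.3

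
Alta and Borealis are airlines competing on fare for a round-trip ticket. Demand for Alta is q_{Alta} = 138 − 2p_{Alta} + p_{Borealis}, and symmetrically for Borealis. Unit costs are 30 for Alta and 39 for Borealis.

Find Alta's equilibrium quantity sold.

74.4

Alta's profit: π = (p_{Alta} − 30)(138 − 2p_{Alta} + p_{Borealis}).
∂π/∂p_{Alta} = 198 − 4p_{Alta} + p_{Borealis} = 0 ⇒ p_{Alta} = 49.5 + 0.25p_{Borealis}.
Similarly p_{Borealis} = 54 + 0.25p_{Alta}.
Plugging p_{Borealis} into Alta's best response: p_{Alta} = 49.5 + 0.25(54 + 0.25p_{Alta}) ⇒ 0.9375p_{Alta} = 63, so p_{Alta} = 67.2.
Then p_{Borealis} = 54 + 0.25·67.2 = 70.8.
q_{Alta} = 138 − 2·67.2 + 70.8 = 74.4.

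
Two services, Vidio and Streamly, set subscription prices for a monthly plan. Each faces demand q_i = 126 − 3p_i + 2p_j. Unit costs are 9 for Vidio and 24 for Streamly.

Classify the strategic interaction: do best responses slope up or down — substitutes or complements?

Vidio's profit: π = (p_{Vidio} − 9)(126 − 3p_{Vidio} + 2p_{Streamly}).
∂π/∂p_{Vidio} = 153 − 6p_{Vidio} + 2p_{Streamly} = 0 ⇒ p_{Vidio} = 25.5 + (1/3)p_{Streamly}.
The best-response slope dp_{Vidio}/dp_{Streamly} = 1/3 > 0: the reaction function is upward-sloping, so the choices are strategic complements.

strategic complements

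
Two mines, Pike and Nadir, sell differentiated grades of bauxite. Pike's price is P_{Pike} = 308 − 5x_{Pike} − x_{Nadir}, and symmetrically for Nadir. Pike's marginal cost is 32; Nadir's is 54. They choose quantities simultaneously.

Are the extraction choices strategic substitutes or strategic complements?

Mine Pike's profit: π = x_{Pike}(308 − 5x_{Pike} − x_{Nadir}) − 32x_{Pike}.
∂π/∂x_{Pike} = 276 − 10x_{Pike} − x_{Nadir} = 0 ⇒ x_{Pike} = 27.6 − 0.1x_{Nadir}.
The best-response slope dx_{Pike}/dx_{Nadir} = −0.1 < 0: the reaction function is downward-sloping, so the choices are strategic substitutes.

strategic substitutes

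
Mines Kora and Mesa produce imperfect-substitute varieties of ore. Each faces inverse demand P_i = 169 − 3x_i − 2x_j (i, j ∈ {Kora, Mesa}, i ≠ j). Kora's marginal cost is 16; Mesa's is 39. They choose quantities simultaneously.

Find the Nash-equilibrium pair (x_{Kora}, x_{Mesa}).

20.5625, 14.8125

Mine Kora's profit: π = x_{Kora}(169 − 3x_{Kora} − 2x_{Mesa}) − 16x_{Kora}.
∂π/∂x_{Kora} = 153 − 6x_{Kora} − 2x_{Mesa} = 0 ⇒ x_{Kora} = 25.5 − (1/3)x_{Mesa}.
Similarly x_{Mesa} = 65/3 − (1/3)x_{Kora}.
Substituting the second reaction function into the first: x_{Kora} = 25.5 − (1/3)(65/3 − (1/3)x_{Kora}), which gives (8/9)x_{Kora} = 329/18 ⇒ x_{Kora} = 20.5625.
Then x_{Mesa} = 65/3 − (1/3)·20.5625 = 14.8125.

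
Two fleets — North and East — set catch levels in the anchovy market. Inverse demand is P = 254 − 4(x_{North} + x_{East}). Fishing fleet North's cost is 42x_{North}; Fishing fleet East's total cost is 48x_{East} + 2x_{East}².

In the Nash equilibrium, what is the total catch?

31.5

Fishing fleet North's profit: π = x_{North}(254 − 4(x_{North} + x_{East})) − 42x_{North}.
∂π/∂x_{North} = 212 − 8x_{North} − 4x_{East} = 0, so x_{North} = 26.5 − 0.5x_{East}.
For East: ∂π/∂x_{East} = 206 − 12x_{East} − 4x_{North} = 0 ⇒ x_{East} = 103/6 − (1/3)x_{North}.
Solving the two reaction functions simultaneously: (1 − (−0.5)(−1/3))x_{North} = 26.5 − 0.5·(103/6), so (5/6)x_{North} = 215/12 and x_{North} = 21.5.
Then x_{East} = 103/6 − (1/3)·21.5 = 10.
Total catch: 21.5 + 10 = 31.5.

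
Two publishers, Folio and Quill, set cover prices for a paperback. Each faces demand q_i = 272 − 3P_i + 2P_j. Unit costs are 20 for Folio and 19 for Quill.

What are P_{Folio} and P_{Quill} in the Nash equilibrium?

82.8125, 82.4375

Folio's profit: π = (P_{Folio} − 20)(272 − 3P_{Folio} + 2P_{Quill}).
∂π/∂P_{Folio} = 332 − 6P_{Folio} + 2P_{Quill} = 0 ⇒ P_{Folio} = 166/3 + (1/3)P_{Quill}.
Similarly P_{Quill} = 329/6 + (1/3)P_{Folio}.
Plugging P_{Quill} into Folio's best response: P_{Folio} = 166/3 + (1/3)(329/6 + (1/3)P_{Folio}) ⇒ (8/9)P_{Folio} = 1325/18, so P_{Folio} = 82.8125.
Then P_{Quill} = 329/6 + (1/3)·82.8125 = 82.4375.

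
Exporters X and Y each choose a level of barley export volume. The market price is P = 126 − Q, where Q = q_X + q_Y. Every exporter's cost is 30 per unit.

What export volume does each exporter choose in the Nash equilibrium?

32

Exporter X's profit: π = q_X(126 − (q_X + q_Y)) − 30q_X.
∂π/∂q_X = 96 − 2q_X − q_Y = 0, so q_X = 48 − 0.5q_Y.
Setting q_X = q_Y in the reaction function: q_X = 48 − 0.5q_X, so q_X = 48 / 1.5 = 32.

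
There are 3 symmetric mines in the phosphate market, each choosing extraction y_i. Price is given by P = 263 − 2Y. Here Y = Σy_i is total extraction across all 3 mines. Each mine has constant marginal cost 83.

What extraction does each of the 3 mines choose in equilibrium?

22.5

A representative mine's profit is π_i = y_i(263 − 2Y) − 83y_i, with Y = y_i + Σ_{j≠i} y_j.
First-order condition: 180 − 4y_i − 2Σ_{j≠i} y_j = 0.
Imposing symmetry (y_j = y for all j) turns Σ_{j≠i} y_j into 2y, so 180 = 8y and y = 22.5.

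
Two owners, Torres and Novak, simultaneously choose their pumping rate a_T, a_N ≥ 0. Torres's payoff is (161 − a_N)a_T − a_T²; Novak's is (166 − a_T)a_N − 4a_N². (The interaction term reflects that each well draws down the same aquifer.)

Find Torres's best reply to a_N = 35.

63

Expanding Torres's payoff: 161a_T − a_Na_T − a_T².
∂π/∂a_T = 161 − a_N − 2a_T = 0, so a_T = 80.5 − 0.5a_N.
At a_N = 35: a_T = 80.5 − 0.5·35 = 63.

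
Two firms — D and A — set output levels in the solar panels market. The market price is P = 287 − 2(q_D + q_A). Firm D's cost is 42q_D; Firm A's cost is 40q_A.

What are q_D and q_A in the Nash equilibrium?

40.5, 41.5

Firm D's profit: π = q_D(287 − 2(q_D + q_A)) − 42q_D.
∂π/∂q_D = 245 − 4q_D − 2q_A = 0, so q_D = 61.25 − 0.5q_A.
By the same steps for A: q_A = 61.75 − 0.5q_D.
Plugging q_A into D's best response: q_D = 61.25 − 0.5(61.75 − 0.5q_D) ⇒ 0.75q_D = 30.375, so q_D = 40.5.
Then q_A = 61.75 − 0.5·40.5 = 41.5.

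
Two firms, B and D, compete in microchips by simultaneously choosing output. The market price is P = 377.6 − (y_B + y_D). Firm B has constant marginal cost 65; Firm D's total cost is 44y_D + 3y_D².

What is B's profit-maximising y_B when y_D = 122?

Firm B's profit: π = y_B(377.6 − (y_B + y_D)) − 65y_B.
∂π/∂y_B = 312.6 − 2y_B − y_D = 0, so y_B = 156.3 − 0.5y_D.
At y_D = 122: y_B = 156.3 − 0.5·122 = 95.3.

95.3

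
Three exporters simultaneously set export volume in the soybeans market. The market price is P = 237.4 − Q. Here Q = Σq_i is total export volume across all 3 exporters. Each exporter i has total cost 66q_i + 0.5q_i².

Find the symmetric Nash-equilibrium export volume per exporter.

A representative exporter's profit is π_i = q_i(237.4 − Q) − 66q_i − 0.5q_i², with Q = q_i + Σ_{j≠i} q_j.
First-order condition: 171.4 − 3q_i − Σ_{j≠i} q_j = 0.
With identical exporters, set every q_j = q: then 171.4 − 3q − 2q = 0, i.e. q = 171.4/5 = 34.28.

34.28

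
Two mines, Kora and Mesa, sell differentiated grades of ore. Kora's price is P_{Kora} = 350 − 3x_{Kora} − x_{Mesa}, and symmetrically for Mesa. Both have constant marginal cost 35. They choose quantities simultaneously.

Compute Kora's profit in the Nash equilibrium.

6075

Mine Kora's profit: π = x_{Kora}(350 − 3x_{Kora} − x_{Mesa}) − 35x_{Kora}.
∂π/∂x_{Kora} = 315 − 6x_{Kora} − x_{Mesa} = 0 ⇒ x_{Kora} = 52.5 − (1/6)x_{Mesa}.
By symmetry x_{Mesa} = x_{Kora}; substituting into the reaction function, (7/6)x_{Kora} = 52.5 and x_{Kora} = 45.
P_{Kora} = 350 − 3·45 − 45 = 170.
Profit = (170 − 35)·45 = 6075.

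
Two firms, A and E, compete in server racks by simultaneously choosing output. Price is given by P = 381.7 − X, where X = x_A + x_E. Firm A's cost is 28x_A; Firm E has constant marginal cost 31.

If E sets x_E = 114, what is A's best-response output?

119.85

Firm A's profit: π = x_A(381.7 − (x_A + x_E)) − 28x_A.
∂π/∂x_A = 353.7 − 2x_A − x_E = 0, so x_A = 176.85 − 0.5x_E.
At x_E = 114: x_A = 176.85 − 0.5·114 = 119.85.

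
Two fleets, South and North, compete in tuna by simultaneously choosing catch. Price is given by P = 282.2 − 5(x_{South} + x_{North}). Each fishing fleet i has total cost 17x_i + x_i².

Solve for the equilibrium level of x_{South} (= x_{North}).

Fishing fleet South's profit: π = x_{South}(282.2 − 5(x_{South} + x_{North})) − 17x_{South} − x_{South}².
∂π/∂x_{South} = 265.2 − 12x_{South} − 5x_{North} = 0, so x_{South} = 22.1 − (5/12)x_{North}.
The game is symmetric, so in equilibrium x_{North} = x_{South}: the reaction function gives (17/12)x_{South} = 22.1, hence x_{South} = 15.6.

15.6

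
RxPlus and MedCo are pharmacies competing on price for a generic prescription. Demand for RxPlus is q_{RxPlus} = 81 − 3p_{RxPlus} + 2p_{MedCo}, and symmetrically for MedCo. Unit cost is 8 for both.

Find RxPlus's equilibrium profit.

999.1875

RxPlus's profit: π = (p_{RxPlus} − 8)(81 − 3p_{RxPlus} + 2p_{MedCo}).
∂π/∂p_{RxPlus} = 105 − 6p_{RxPlus} + 2p_{MedCo} = 0 ⇒ p_{RxPlus} = 17.5 + (1/3)p_{MedCo}.
The game is symmetric, so in equilibrium p_{MedCo} = p_{RxPlus}: the reaction function gives (2/3)p_{RxPlus} = 17.5, hence p_{RxPlus} = 26.25.
q_{RxPlus} = 81 − 3·26.25 + 2·26.25 = 54.75.
Profit = (26.25 − 8)·54.75 = 999.1875.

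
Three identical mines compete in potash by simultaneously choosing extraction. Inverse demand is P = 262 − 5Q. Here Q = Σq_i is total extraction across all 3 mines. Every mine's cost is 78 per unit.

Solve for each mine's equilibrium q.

A representative mine's profit is π_i = q_i(262 − 5Q) − 78q_i, with Q = q_i + Σ_{j≠i} q_j.
First-order condition: 184 − 10q_i − 5Σ_{j≠i} q_j = 0.
Imposing symmetry (q_j = q for all j) turns Σ_{j≠i} q_j into 2q, so 184 = 20q and q = 9.2.

9.2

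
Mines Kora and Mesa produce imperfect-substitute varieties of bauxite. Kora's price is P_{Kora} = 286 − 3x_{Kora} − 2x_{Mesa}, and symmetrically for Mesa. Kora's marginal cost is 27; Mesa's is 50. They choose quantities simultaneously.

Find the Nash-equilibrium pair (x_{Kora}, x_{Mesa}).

33.8125, 28.0625

Mine Kora's profit: π = x_{Kora}(286 − 3x_{Kora} − 2x_{Mesa}) − 27x_{Kora}.
∂π/∂x_{Kora} = 259 − 6x_{Kora} − 2x_{Mesa} = 0 ⇒ x_{Kora} = 259/6 − (1/3)x_{Mesa}.
Similarly x_{Mesa} = 118/3 − (1/3)x_{Kora}.
Solving the two reaction functions simultaneously: (1 − (−1/3)(−1/3))x_{Kora} = 259/6 − (1/3)·(118/3), so (8/9)x_{Kora} = 541/18 and x_{Kora} = 33.8125.
Then x_{Mesa} = 118/3 − (1/3)·33.8125 = 28.0625.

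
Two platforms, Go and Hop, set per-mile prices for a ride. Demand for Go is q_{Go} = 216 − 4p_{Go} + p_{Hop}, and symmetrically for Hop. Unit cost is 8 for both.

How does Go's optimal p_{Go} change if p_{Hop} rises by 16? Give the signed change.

2

Go's profit: π = (p_{Go} − 8)(216 − 4p_{Go} + p_{Hop}).
∂π/∂p_{Go} = 248 − 8p_{Go} + p_{Hop} = 0 ⇒ p_{Go} = 31 + 0.125p_{Hop}.
The reaction-function slope is 0.125, so a 16-unit rise in p_{Hop} moves p_{Go} by 0.125 × 16 = 2. Go's best response rises — the actions are strategic complements.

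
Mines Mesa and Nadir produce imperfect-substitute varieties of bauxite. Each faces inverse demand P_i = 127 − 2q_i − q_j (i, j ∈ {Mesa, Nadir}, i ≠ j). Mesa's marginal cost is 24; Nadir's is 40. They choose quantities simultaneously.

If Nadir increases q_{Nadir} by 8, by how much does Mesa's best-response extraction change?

Mine Mesa's profit: π = q_{Mesa}(127 − 2q_{Mesa} − q_{Nadir}) − 24q_{Mesa}.
∂π/∂q_{Mesa} = 103 − 4q_{Mesa} − q_{Nadir} = 0 ⇒ q_{Mesa} = 25.75 − 0.25q_{Nadir}.
The reaction-function slope is −0.25, so an 8-unit rise in q_{Nadir} moves q_{Mesa} by −0.25 × 8 = −2. Mesa's best response falls — the actions are strategic substitutes.

-2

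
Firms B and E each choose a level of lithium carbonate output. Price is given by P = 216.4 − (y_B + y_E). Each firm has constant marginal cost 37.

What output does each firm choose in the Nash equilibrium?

Firm B's profit: π = y_B(216.4 − (y_B + y_E)) − 37y_B.
∂π/∂y_B = 179.4 − 2y_B − y_E = 0, so y_B = 89.7 − 0.5y_E.
Setting y_B = y_E in the reaction function: y_B = 89.7 − 0.5y_B, so y_B = 89.7 / 1.5 = 59.8.

59.8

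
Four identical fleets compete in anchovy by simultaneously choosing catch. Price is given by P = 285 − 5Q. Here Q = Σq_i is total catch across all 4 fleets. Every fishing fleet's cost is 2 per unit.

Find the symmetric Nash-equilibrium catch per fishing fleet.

A representative fishing fleet's profit is π_i = q_i(285 − 5Q) − 2q_i, with Q = q_i + Σ_{j≠i} q_j.
First-order condition: 283 − 10q_i − 5Σ_{j≠i} q_j = 0.
With identical fishing fleets, set every q_j = q: then 283 − 10q − 15q = 0, i.e. q = 283/25 = 11.32.

11.32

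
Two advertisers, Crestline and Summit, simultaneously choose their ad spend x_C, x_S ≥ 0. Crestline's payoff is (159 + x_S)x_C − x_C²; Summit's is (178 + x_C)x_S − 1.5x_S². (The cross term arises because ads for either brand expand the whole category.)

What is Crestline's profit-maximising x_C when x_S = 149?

154

Expanding Crestline's payoff: 159x_C + x_Sx_C − x_C².
∂π/∂x_C = 159 + x_S − 2x_C = 0, so x_C = 79.5 + 0.5x_S.
At x_S = 149: x_C = 79.5 + 0.5·149 = 154.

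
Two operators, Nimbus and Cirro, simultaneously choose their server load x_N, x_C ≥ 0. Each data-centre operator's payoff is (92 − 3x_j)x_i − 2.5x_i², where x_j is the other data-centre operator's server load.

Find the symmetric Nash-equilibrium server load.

11.5

Nimbus's payoff is (92 − 3x_C)x_N − 2.5x_N².
∂π/∂x_N = 92 − 3x_C − 5x_N = 0, so x_N = 18.4 − 0.6x_C.
The game is symmetric, so in equilibrium x_C = x_N: the reaction function gives 1.6x_N = 18.4, hence x_N = 11.5.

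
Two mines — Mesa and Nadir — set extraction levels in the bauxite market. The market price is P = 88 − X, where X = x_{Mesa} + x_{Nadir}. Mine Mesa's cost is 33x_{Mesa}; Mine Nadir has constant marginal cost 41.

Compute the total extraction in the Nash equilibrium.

Mine Mesa's profit: π = x_{Mesa}(88 − (x_{Mesa} + x_{Nadir})) − 33x_{Mesa}.
∂π/∂x_{Mesa} = 55 − 2x_{Mesa} − x_{Nadir} = 0, so x_{Mesa} = 27.5 − 0.5x_{Nadir}.
By the same steps for Nadir: x_{Nadir} = 23.5 − 0.5x_{Mesa}.
Substituting the second reaction function into the first: x_{Mesa} = 27.5 − 0.5(23.5 − 0.5x_{Mesa}), which gives 0.75x_{Mesa} = 15.75 ⇒ x_{Mesa} = 21.
Then x_{Nadir} = 23.5 − 0.5·21 = 13.
Total extraction: 21 + 13 = 34.

34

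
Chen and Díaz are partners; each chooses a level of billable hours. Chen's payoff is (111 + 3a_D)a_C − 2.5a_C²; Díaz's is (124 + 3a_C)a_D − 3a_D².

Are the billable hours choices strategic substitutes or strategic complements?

strategic complements

Expanding Chen's payoff: 111a_C + 3a_Da_C − 2.5a_C².
∂π/∂a_C = 111 + 3a_D − 5a_C = 0, so a_C = 22.2 + 0.6a_D.
The best-response slope da_C/da_D = 0.6 > 0: the reaction function is upward-sloping, so the choices are strategic complements.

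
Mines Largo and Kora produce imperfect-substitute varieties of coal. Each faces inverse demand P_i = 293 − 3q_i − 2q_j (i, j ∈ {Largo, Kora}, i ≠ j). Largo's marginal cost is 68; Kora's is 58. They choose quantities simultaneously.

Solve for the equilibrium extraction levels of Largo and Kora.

27.5, 30

Mine Largo's profit: π = q_{Largo}(293 − 3q_{Largo} − 2q_{Kora}) − 68q_{Largo}.
∂π/∂q_{Largo} = 225 − 6q_{Largo} − 2q_{Kora} = 0 ⇒ q_{Largo} = 37.5 − (1/3)q_{Kora}.
Similarly q_{Kora} = 235/6 − (1/3)q_{Largo}.
Substituting the second reaction function into the first: q_{Largo} = 37.5 − (1/3)(235/6 − (1/3)q_{Largo}), which gives (8/9)q_{Largo} = 220/9 ⇒ q_{Largo} = 27.5.
Then q_{Kora} = 235/6 − (1/3)·27.5 = 30.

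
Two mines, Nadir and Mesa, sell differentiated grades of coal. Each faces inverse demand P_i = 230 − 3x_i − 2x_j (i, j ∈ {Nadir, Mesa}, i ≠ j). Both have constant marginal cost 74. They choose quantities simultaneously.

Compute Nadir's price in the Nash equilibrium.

Mine Nadir's profit: π = x_{Nadir}(230 − 3x_{Nadir} − 2x_{Mesa}) − 74x_{Nadir}.
∂π/∂x_{Nadir} = 156 − 6x_{Nadir} − 2x_{Mesa} = 0 ⇒ x_{Nadir} = 26 − (1/3)x_{Mesa}.
By symmetry x_{Mesa} = x_{Nadir}; substituting into the reaction function, (4/3)x_{Nadir} = 26 and x_{Nadir} = 19.5.
P_{Nadir} = 230 − 3·19.5 − 2·19.5 = 132.5.

132.5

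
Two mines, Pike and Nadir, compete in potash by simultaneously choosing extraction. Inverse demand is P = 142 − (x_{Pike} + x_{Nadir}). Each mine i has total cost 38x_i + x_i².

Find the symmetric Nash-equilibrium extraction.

Mine Pike's profit: π = x_{Pike}(142 − (x_{Pike} + x_{Nadir})) − 38x_{Pike} − x_{Pike}².
∂π/∂x_{Pike} = 104 − 4x_{Pike} − x_{Nadir} = 0, so x_{Pike} = 26 − 0.25x_{Nadir}.
The game is symmetric, so in equilibrium x_{Nadir} = x_{Pike}: the reaction function gives 1.25x_{Pike} = 26, hence x_{Pike} = 20.8.

20.8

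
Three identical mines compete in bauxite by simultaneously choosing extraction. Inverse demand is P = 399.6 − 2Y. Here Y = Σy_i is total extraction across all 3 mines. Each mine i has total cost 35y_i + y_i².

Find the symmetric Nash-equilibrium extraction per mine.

36.46

A representative mine's profit is π_i = y_i(399.6 − 2Y) − 35y_i − y_i², with Y = y_i + Σ_{j≠i} y_j.
First-order condition: 364.6 − 6y_i − 2Σ_{j≠i} y_j = 0.
In a symmetric equilibrium every mine chooses the same y, so Σ_{j≠i} y_j = 2y. The condition becomes 364.6 − 10y = 0, giving y = 364.6/10 = 36.46.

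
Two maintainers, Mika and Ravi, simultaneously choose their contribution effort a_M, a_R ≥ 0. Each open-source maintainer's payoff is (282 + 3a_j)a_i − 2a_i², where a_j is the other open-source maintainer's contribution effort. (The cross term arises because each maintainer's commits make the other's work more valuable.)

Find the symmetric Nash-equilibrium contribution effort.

282

Mika's payoff is (282 + 3a_R)a_M − 2a_M².
∂π/∂a_M = 282 + 3a_R − 4a_M = 0, so a_M = 70.5 + 0.75a_R.
Setting a_M = a_R in the reaction function: a_M = 70.5 + 0.75a_M, so a_M = 70.5 / 0.25 = 282.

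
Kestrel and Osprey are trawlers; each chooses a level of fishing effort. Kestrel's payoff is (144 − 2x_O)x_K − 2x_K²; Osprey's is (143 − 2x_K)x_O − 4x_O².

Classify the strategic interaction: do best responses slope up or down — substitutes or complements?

Expanding Kestrel's payoff: 144x_K − 2x_Ox_K − 2x_K².
∂π/∂x_K = 144 − 2x_O − 4x_K = 0, so x_K = 36 − 0.5x_O.
The best-response slope dx_K/dx_O = −0.5 < 0: the reaction function is downward-sloping, so the choices are strategic substitutes.

strategic substitutes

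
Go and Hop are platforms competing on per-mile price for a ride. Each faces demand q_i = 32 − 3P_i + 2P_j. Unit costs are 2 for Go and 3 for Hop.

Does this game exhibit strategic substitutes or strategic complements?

strategic complements

Go's profit: π = (P_{Go} − 2)(32 − 3P_{Go} + 2P_{Hop}).
∂π/∂P_{Go} = 38 − 6P_{Go} + 2P_{Hop} = 0 ⇒ P_{Go} = 19/3 + (1/3)P_{Hop}.
The best-response slope dP_{Go}/dP_{Hop} = 1/3 > 0: the reaction function is upward-sloping, so the choices are strategic complements.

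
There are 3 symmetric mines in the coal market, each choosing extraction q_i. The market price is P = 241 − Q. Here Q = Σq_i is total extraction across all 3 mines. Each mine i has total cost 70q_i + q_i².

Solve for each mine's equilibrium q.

28.5

A representative mine's profit is π_i = q_i(241 − Q) − 70q_i − q_i², with Q = q_i + Σ_{j≠i} q_j.
First-order condition: 171 − 4q_i − Σ_{j≠i} q_j = 0.
In a symmetric equilibrium every mine chooses the same q, so Σ_{j≠i} q_j = 2q. The condition becomes 171 − 6q = 0, giving q = 171/6 = 28.5.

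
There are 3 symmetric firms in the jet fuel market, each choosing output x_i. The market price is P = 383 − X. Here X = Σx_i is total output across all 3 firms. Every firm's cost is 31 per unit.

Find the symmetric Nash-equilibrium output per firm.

88

A representative firm's profit is π_i = x_i(383 − X) − 31x_i, with X = x_i + Σ_{j≠i} x_j.
First-order condition: 352 − 2x_i − Σ_{j≠i} x_j = 0.
In a symmetric equilibrium every firm chooses the same x, so Σ_{j≠i} x_j = 2x. The condition becomes 352 − 4x = 0, giving x = 352/4 = 88.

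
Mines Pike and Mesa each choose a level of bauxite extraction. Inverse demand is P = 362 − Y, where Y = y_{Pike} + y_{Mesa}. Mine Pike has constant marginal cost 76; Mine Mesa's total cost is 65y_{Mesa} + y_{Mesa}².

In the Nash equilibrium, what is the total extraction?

165

Mine Pike's profit: π = y_{Pike}(362 − (y_{Pike} + y_{Mesa})) − 76y_{Pike}.
∂π/∂y_{Pike} = 286 − 2y_{Pike} − y_{Mesa} = 0, so y_{Pike} = 143 − 0.5y_{Mesa}.
For Mesa: ∂π/∂y_{Mesa} = 297 − 4y_{Mesa} − y_{Pike} = 0 ⇒ y_{Mesa} = 74.25 − 0.25y_{Pike}.
Solving the two reaction functions simultaneously: (1 − (−0.5)(−0.25))y_{Pike} = 143 − 0.5·74.25, so 0.875y_{Pike} = 105.875 and y_{Pike} = 121.
Then y_{Mesa} = 74.25 − 0.25·121 = 44.
Total extraction: 121 + 44 = 165.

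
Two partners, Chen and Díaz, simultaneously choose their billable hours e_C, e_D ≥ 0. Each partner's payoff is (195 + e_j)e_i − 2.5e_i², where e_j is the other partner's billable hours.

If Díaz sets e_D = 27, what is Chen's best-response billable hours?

44.4

Chen's payoff is (195 + e_D)e_C − 2.5e_C².
∂π/∂e_C = 195 + e_D − 5e_C = 0, so e_C = 39 + 0.2e_D.
At e_D = 27: e_C = 39 + 0.2·27 = 44.4.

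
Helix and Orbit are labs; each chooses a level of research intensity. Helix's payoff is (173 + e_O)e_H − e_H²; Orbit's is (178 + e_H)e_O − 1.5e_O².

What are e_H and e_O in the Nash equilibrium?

Expanding Helix's payoff: 173e_H + e_Oe_H − e_H².
∂π/∂e_H = 173 + e_O − 2e_H = 0, so e_H = 86.5 + 0.5e_O.
Likewise for Orbit: e_O = 178/3 + (1/3)e_H.
Substituting the second reaction function into the first: e_H = 86.5 + 0.5(178/3 + (1/3)e_H), which gives (5/6)e_H = 697/6 ⇒ e_H = 139.4.
Then e_O = 178/3 + (1/3)·139.4 = 105.8.

139.4, 105.8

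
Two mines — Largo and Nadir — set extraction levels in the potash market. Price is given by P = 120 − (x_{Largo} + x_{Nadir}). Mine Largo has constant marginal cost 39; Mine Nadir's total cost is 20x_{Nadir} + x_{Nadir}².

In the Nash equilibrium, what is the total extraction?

Mine Largo's profit: π = x_{Largo}(120 − (x_{Largo} + x_{Nadir})) − 39x_{Largo}.
∂π/∂x_{Largo} = 81 − 2x_{Largo} − x_{Nadir} = 0, so x_{Largo} = 40.5 − 0.5x_{Nadir}.
For Nadir: ∂π/∂x_{Nadir} = 100 − 4x_{Nadir} − x_{Largo} = 0 ⇒ x_{Nadir} = 25 − 0.25x_{Largo}.
Solving the two reaction functions simultaneously: (1 − (−0.5)(−0.25))x_{Largo} = 40.5 − 0.5·25, so 0.875x_{Largo} = 28 and x_{Largo} = 32.
Then x_{Nadir} = 25 − 0.25·32 = 17.
Total extraction: 32 + 17 = 49.

49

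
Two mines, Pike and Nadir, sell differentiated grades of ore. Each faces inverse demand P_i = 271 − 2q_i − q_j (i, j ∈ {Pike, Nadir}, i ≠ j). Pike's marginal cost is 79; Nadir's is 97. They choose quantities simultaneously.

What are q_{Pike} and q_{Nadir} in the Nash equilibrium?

39.6, 33.6

Mine Pike's profit: π = q_{Pike}(271 − 2q_{Pike} − q_{Nadir}) − 79q_{Pike}.
∂π/∂q_{Pike} = 192 − 4q_{Pike} − q_{Nadir} = 0 ⇒ q_{Pike} = 48 − 0.25q_{Nadir}.
Similarly q_{Nadir} = 43.5 − 0.25q_{Pike}.
Substituting the second reaction function into the first: q_{Pike} = 48 − 0.25(43.5 − 0.25q_{Pike}), which gives 0.9375q_{Pike} = 37.125 ⇒ q_{Pike} = 39.6.
Then q_{Nadir} = 43.5 − 0.25·39.6 = 33.6.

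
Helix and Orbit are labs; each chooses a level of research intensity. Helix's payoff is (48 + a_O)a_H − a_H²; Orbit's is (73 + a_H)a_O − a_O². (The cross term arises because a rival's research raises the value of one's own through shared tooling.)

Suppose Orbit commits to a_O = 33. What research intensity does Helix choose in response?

40.5

Expanding Helix's payoff: 48a_H + a_Oa_H − a_H².
∂π/∂a_H = 48 + a_O − 2a_H = 0, so a_H = 24 + 0.5a_O.
At a_O = 33: a_H = 24 + 0.5·33 = 40.5.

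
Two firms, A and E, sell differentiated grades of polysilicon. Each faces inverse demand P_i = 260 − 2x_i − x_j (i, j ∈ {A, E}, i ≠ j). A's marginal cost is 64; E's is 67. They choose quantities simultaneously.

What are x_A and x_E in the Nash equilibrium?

Firm A's profit: π = x_A(260 − 2x_A − x_E) − 64x_A.
∂π/∂x_A = 196 − 4x_A − x_E = 0 ⇒ x_A = 49 − 0.25x_E.
Similarly x_E = 48.25 − 0.25x_A.
Substituting the second reaction function into the first: x_A = 49 − 0.25(48.25 − 0.25x_A), which gives 0.9375x_A = 36.9375 ⇒ x_A = 39.4.
Then x_E = 48.25 − 0.25·39.4 = 38.4.

39.4, 38.4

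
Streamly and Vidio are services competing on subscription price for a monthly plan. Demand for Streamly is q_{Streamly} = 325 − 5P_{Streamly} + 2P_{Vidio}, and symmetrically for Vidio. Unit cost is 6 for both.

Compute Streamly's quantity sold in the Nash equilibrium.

191.875

Streamly's profit: π = (P_{Streamly} − 6)(325 − 5P_{Streamly} + 2P_{Vidio}).
∂π/∂P_{Streamly} = 355 − 10P_{Streamly} + 2P_{Vidio} = 0 ⇒ P_{Streamly} = 35.5 + 0.2P_{Vidio}.
Setting P_{Streamly} = P_{Vidio} in the reaction function: P_{Streamly} = 35.5 + 0.2P_{Streamly}, so P_{Streamly} = 35.5 / 0.8 = 44.375.
q_{Streamly} = 325 − 5·44.375 + 2·44.375 = 191.875.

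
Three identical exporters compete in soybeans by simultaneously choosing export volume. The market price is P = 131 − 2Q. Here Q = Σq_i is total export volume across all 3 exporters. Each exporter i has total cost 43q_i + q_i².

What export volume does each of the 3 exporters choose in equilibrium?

8.8

A representative exporter's profit is π_i = q_i(131 − 2Q) − 43q_i − q_i², with Q = q_i + Σ_{j≠i} q_j.
First-order condition: 88 − 6q_i − 2Σ_{j≠i} q_j = 0.
In a symmetric equilibrium every exporter chooses the same q, so Σ_{j≠i} q_j = 2q. The condition becomes 88 − 10q = 0, giving q = 88/10 = 8.8.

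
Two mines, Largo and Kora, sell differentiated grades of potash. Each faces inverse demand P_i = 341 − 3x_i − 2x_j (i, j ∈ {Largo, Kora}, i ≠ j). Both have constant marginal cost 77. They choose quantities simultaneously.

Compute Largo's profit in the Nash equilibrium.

3267

Mine Largo's profit: π = x_{Largo}(341 − 3x_{Largo} − 2x_{Kora}) − 77x_{Largo}.
∂π/∂x_{Largo} = 264 − 6x_{Largo} − 2x_{Kora} = 0 ⇒ x_{Largo} = 44 − (1/3)x_{Kora}.
Setting x_{Largo} = x_{Kora} in the reaction function: x_{Largo} = 44 − (1/3)x_{Largo}, so x_{Largo} = 44 / (4/3) = 33.
P_{Largo} = 341 − 3·33 − 2·33 = 176.
Profit = (176 − 77)·33 = 3267.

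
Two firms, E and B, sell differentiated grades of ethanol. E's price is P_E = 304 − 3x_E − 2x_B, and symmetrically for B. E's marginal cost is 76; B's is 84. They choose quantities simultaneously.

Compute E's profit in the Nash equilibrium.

2523

Firm E's profit: π = x_E(304 − 3x_E − 2x_B) − 76x_E.
∂π/∂x_E = 228 − 6x_E − 2x_B = 0 ⇒ x_E = 38 − (1/3)x_B.
Similarly x_B = 110/3 − (1/3)x_E.
Plugging x_B into E's best response: x_E = 38 − (1/3)(110/3 − (1/3)x_E) ⇒ (8/9)x_E = 232/9, so x_E = 29.
Then x_B = 110/3 − (1/3)·29 = 27.
P_E = 304 − 3·29 − 2·27 = 163.
Profit = (163 − 76)·29 = 2523.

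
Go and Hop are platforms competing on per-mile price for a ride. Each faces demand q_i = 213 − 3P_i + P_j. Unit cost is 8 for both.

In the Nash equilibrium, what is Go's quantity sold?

Go's profit: π = (P_{Go} − 8)(213 − 3P_{Go} + P_{Hop}).
∂π/∂P_{Go} = 237 − 6P_{Go} + P_{Hop} = 0 ⇒ P_{Go} = 39.5 + (1/6)P_{Hop}.
Setting P_{Go} = P_{Hop} in the reaction function: P_{Go} = 39.5 + (1/6)P_{Go}, so P_{Go} = 39.5 / (5/6) = 47.4.
q_{Go} = 213 − 3·47.4 + 47.4 = 118.2.

118.2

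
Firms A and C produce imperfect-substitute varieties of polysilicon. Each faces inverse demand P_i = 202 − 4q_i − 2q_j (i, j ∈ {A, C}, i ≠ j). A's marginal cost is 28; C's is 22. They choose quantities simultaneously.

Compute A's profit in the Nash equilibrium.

1183.36

Firm A's profit: π = q_A(202 − 4q_A − 2q_C) − 28q_A.
∂π/∂q_A = 174 − 8q_A − 2q_C = 0 ⇒ q_A = 21.75 − 0.25q_C.
Similarly q_C = 22.5 − 0.25q_A.
Solving the two reaction functions simultaneously: (1 − (−0.25)(−0.25))q_A = 21.75 − 0.25·22.5, so 0.9375q_A = 16.125 and q_A = 17.2.
Then q_C = 22.5 − 0.25·17.2 = 18.2.
P_A = 202 − 4·17.2 − 2·18.2 = 96.8.
Profit = (96.8 − 28)·17.2 = 1183.36.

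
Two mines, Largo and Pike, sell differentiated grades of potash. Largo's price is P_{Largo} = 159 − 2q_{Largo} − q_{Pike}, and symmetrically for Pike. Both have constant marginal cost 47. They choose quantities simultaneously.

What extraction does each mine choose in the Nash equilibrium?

Mine Largo's profit: π = q_{Largo}(159 − 2q_{Largo} − q_{Pike}) − 47q_{Largo}.
∂π/∂q_{Largo} = 112 − 4q_{Largo} − q_{Pike} = 0 ⇒ q_{Largo} = 28 − 0.25q_{Pike}.
Setting q_{Largo} = q_{Pike} in the reaction function: q_{Largo} = 28 − 0.25q_{Largo}, so q_{Largo} = 28 / 1.25 = 22.4.

22.4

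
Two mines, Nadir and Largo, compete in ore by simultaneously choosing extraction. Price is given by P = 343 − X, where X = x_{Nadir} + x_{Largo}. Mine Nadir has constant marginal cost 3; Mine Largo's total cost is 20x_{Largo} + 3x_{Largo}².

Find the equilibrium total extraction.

Mine Nadir's profit: π = x_{Nadir}(343 − (x_{Nadir} + x_{Largo})) − 3x_{Nadir}.
∂π/∂x_{Nadir} = 340 − 2x_{Nadir} − x_{Largo} = 0, so x_{Nadir} = 170 − 0.5x_{Largo}.
For Largo: ∂π/∂x_{Largo} = 323 − 8x_{Largo} − x_{Nadir} = 0 ⇒ x_{Largo} = 40.375 − 0.125x_{Nadir}.
Solving the two reaction functions simultaneously: (1 − (−0.5)(−0.125))x_{Nadir} = 170 − 0.5·40.375, so 0.9375x_{Nadir} = 149.8125 and x_{Nadir} = 159.8.
Then x_{Largo} = 40.375 − 0.125·159.8 = 20.4.
Total extraction: 159.8 + 20.4 = 180.2.

180.2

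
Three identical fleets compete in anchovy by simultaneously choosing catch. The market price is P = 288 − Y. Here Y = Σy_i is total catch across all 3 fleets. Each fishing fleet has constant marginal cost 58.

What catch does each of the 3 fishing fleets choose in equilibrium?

57.5

A representative fishing fleet's profit is π_i = y_i(288 − Y) − 58y_i, with Y = y_i + Σ_{j≠i} y_j.
First-order condition: 230 − 2y_i − Σ_{j≠i} y_j = 0.
Imposing symmetry (y_j = y for all j) turns Σ_{j≠i} y_j into 2y, so 230 = 4y and y = 57.5.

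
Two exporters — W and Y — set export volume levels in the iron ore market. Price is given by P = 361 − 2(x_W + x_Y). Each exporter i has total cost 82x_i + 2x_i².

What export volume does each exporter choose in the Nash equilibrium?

27.9

Exporter W's profit: π = x_W(361 − 2(x_W + x_Y)) − 82x_W − 2x_W².
∂π/∂x_W = 279 − 8x_W − 2x_Y = 0, so x_W = 34.875 − 0.25x_Y.
By symmetry x_Y = x_W; substituting into the reaction function, 1.25x_W = 34.875 and x_W = 27.9.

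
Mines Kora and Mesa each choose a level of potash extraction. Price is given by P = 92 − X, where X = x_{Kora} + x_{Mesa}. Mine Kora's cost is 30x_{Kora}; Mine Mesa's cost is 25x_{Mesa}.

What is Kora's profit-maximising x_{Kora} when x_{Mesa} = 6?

Mine Kora's profit: π = x_{Kora}(92 − (x_{Kora} + x_{Mesa})) − 30x_{Kora}.
∂π/∂x_{Kora} = 62 − 2x_{Kora} − x_{Mesa} = 0, so x_{Kora} = 31 − 0.5x_{Mesa}.
At x_{Mesa} = 6: x_{Kora} = 31 − 0.5·6 = 28.

28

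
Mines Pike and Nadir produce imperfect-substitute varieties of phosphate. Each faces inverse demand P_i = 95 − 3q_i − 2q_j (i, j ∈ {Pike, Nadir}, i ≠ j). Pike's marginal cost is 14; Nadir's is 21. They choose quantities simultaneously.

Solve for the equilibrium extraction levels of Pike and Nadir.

Mine Pike's profit: π = q_{Pike}(95 − 3q_{Pike} − 2q_{Nadir}) − 14q_{Pike}.
∂π/∂q_{Pike} = 81 − 6q_{Pike} − 2q_{Nadir} = 0 ⇒ q_{Pike} = 13.5 − (1/3)q_{Nadir}.
Similarly q_{Nadir} = 37/3 − (1/3)q_{Pike}.
Plugging q_{Nadir} into Pike's best response: q_{Pike} = 13.5 − (1/3)(37/3 − (1/3)q_{Pike}) ⇒ (8/9)q_{Pike} = 169/18, so q_{Pike} = 10.5625.
Then q_{Nadir} = 37/3 − (1/3)·10.5625 = 8.8125.

10.5625, 8.8125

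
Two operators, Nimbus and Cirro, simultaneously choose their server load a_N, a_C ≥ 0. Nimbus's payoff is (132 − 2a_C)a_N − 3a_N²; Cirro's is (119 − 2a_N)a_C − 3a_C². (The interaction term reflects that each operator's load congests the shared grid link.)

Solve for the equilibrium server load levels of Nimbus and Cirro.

17.3125, 14.0625

Expanding Nimbus's payoff: 132a_N − 2a_Ca_N − 3a_N².
∂π/∂a_N = 132 − 2a_C − 6a_N = 0, so a_N = 22 − (1/3)a_C.
Likewise for Cirro: a_C = 119/6 − (1/3)a_N.
Substituting the second reaction function into the first: a_N = 22 − (1/3)(119/6 − (1/3)a_N), which gives (8/9)a_N = 277/18 ⇒ a_N = 17.3125.
Then a_C = 119/6 − (1/3)·17.3125 = 14.0625.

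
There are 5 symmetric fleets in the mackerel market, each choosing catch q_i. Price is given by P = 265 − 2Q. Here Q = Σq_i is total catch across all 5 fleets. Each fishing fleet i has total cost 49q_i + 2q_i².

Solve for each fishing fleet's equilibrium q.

13.5

A representative fishing fleet's profit is π_i = q_i(265 − 2Q) − 49q_i − 2q_i², with Q = q_i + Σ_{j≠i} q_j.
First-order condition: 216 − 8q_i − 2Σ_{j≠i} q_j = 0.
Imposing symmetry (q_j = q for all j) turns Σ_{j≠i} q_j into 4q, so 216 = 16q and q = 13.5.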